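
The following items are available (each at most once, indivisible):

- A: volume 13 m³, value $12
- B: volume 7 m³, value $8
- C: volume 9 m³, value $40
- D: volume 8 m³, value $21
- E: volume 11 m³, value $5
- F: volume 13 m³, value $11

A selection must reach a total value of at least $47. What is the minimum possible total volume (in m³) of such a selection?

Subsets with value ≥ 47, sorted by total volume:
- B+C: volume 16, value 48
- C+D: volume 17, value 61
Minimum volume: 16 m³.

16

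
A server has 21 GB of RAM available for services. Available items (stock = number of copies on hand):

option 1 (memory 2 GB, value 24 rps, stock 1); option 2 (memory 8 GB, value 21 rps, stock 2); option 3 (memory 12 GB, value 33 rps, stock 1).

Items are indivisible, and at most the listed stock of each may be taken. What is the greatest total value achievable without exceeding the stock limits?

66 rps

Top feasible selections:
- 1×option 1 + 2×option 2: memory 18, value 66
- 1×option 1 + 1×option 3: memory 14, value 57
- 1×option 2 + 1×option 3: memory 20, value 54
- 1×option 1 + 1×option 2: memory 10, value 45
Best: 66 rps.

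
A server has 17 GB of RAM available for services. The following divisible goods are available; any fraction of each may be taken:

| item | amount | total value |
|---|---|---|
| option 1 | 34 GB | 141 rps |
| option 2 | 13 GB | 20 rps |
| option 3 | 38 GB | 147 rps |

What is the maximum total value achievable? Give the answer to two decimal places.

Take in order of value per unit:
- option 1 (141/34 per unit): 17 of 34 → value 17×141/34 = 70.5000, running total 70.50
Total 70.50.

70.50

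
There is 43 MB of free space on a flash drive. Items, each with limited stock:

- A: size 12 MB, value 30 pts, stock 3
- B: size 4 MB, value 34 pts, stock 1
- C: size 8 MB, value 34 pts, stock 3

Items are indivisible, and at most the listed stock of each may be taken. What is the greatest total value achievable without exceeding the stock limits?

Top feasible selections:
- 1×A + 1×B + 3×C: size 40, value 166
- 1×B + 3×C: size 28, value 136
Best: 166 pts.

166 pts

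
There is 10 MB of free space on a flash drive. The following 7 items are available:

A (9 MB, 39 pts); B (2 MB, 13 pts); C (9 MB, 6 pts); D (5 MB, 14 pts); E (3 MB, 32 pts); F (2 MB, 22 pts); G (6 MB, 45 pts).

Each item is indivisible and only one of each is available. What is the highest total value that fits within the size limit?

This is a 0/1 knapsack; check combinations near the capacity.
- B+F+G: size 2+2+6=10, value 13+22+45=80
- E+G: size 3+6=9, value 32+45=77
- D+E+F: size 5+3+2=10, value 14+32+22=68
Best: 80 pts.

80 pts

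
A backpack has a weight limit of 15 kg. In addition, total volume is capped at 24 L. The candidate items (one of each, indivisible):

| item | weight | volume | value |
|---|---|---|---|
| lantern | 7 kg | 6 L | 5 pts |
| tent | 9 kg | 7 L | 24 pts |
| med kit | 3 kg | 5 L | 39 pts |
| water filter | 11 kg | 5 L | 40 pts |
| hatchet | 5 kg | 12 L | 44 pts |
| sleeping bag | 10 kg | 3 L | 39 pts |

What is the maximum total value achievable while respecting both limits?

Feasible sets respecting both limits:
- lantern+med kit+hatchet: weight 15, volume 23, value 88
- med kit+hatchet: weight 8, volume 17, value 83
- hatchet+sleeping bag: weight 15, volume 15, value 83
- med kit+water filter: weight 14, volume 10, value 79
Best: 88 pts.

88 pts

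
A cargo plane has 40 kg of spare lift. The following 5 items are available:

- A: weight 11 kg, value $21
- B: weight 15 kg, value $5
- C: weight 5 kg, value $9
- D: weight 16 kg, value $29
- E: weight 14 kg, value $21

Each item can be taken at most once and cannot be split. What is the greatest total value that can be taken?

Check high-value combinations within 40 kg:
- A+C+D: weight 11+5+16=32, value 21+9+29=59
- C+D+E: weight 5+16+14=35, value 9+29+21=59
- A+C+E: weight 11+5+14=30, value 21+9+21=51
Best: $59.

$59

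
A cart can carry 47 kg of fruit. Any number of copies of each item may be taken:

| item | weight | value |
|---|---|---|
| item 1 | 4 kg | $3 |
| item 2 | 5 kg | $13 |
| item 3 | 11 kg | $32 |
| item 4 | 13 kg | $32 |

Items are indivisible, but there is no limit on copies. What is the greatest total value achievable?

Best value-per-unit is item 3 at 32/11; filling with it alone gives 4×32 = 128.
Optimal mix: 5×item 2 + 2×item 3 → weight 47, value 129.

$129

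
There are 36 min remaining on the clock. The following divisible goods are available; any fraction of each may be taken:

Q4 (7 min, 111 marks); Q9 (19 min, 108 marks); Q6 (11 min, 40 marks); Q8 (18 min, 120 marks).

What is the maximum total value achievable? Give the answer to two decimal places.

293.53

Take in order of value per unit:
- Q4 (111/7 per unit): all 7 → value 111, running total 111.00
- Q8 (120/18 per unit): all 18 → value 120, running total 231.00
- Q9 (108/19 per unit): 11 of 19 → value 11×108/19 = 62.5263, running total 293.53
Total 293.53.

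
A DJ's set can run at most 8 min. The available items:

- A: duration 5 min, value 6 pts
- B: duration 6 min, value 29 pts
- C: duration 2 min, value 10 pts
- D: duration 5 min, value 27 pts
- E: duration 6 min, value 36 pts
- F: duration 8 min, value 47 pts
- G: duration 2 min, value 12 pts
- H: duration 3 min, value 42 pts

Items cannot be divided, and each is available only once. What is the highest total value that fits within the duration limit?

Check high-value combinations within 8 min:
- D+H: duration 5+3=8, value 27+42=69
- C+G+H: duration 2+2+3=7, value 10+12+42=64
- G+H: duration 2+3=5, value 12+42=54
- C+H: duration 2+3=5, value 10+42=52
- E+G: duration 6+2=8, value 36+12=48
Best: 69 pts.

69 pts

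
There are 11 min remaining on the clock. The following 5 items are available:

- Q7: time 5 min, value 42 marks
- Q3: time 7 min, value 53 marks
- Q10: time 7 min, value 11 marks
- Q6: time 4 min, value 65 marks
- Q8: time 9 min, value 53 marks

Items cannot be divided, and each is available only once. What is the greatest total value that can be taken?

118 marks

Check high-value combinations within 11 min:
- Q3+Q6: time 7+4=11, value 53+65=118
- Q7+Q6: time 5+4=9, value 42+65=107
- Q10+Q6: time 7+4=11, value 11+65=76
- Q6: time 4, value 65
- Q3: time 7, value 53
Best: 118 marks.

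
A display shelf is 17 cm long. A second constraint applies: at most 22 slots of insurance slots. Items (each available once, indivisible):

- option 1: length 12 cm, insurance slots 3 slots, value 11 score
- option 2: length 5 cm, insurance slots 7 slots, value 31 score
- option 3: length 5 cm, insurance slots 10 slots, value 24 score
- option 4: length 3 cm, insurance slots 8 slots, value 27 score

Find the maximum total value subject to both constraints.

58 score

Feasible sets respecting both limits:
- option 2+option 4: length 8, insurance slots 15, value 58
- option 2+option 3: length 10, insurance slots 17, value 55
- option 3+option 4: length 8, insurance slots 18, value 51
Best: 58 score.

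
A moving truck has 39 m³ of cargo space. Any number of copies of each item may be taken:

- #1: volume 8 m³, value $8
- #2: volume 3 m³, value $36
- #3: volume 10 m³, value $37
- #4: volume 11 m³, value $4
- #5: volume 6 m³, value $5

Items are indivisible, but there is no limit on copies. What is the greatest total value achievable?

Best value-per-unit is #2 at 36/3, and filling with it alone uses volume 13×3=39. No mix of the others beats 13×36 = 468.

$468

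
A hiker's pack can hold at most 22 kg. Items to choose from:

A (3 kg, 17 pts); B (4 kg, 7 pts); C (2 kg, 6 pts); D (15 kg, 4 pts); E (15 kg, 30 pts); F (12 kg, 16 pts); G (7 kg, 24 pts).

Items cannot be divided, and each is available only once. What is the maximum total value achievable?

Check high-value combinations within 22 kg:
- A+F+G: weight 3+12+7=22, value 17+16+24=57
- A+B+C+G: weight 3+4+2+7=16, value 17+7+6+24=54
- A+B+E: weight 3+4+15=22, value 17+7+30=54
- E+G: weight 15+7=22, value 30+24=54
- A+C+E: weight 3+2+15=20, value 17+6+30=53
Best: 57 pts.

57 pts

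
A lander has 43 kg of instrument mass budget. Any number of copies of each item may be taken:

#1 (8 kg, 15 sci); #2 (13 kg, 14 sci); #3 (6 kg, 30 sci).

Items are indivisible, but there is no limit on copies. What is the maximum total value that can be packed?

Best value-per-unit is #3 at 30/6, and filling with it alone uses mass 7×6=42. No mix of the others beats 7×30 = 210.

210 sci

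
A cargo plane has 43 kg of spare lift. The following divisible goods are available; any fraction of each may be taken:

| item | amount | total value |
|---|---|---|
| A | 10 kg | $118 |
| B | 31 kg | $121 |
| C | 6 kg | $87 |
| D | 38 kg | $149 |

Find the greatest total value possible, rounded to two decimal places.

310.87

Take in order of value per unit:
- C (87/6 per unit): all 6 → value 87, running total 87.00
- A (118/10 per unit): all 10 → value 118, running total 205.00
- D (149/38 per unit): 27 of 38 → value 27×149/38 = 105.8684, running total 310.87
Total 310.87.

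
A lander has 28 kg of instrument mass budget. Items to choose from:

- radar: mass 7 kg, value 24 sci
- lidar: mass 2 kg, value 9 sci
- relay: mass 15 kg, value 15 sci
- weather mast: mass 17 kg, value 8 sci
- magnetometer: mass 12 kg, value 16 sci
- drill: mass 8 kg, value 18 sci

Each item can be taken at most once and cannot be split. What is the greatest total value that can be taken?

58 sci

Check high-value combinations within 28 kg:
- radar+magnetometer+drill: mass 7+12+8=27, value 24+16+18=58
- radar+lidar+drill: mass 7+2+8=17, value 24+9+18=51
- radar+lidar+magnetometer: mass 7+2+12=21, value 24+9+16=49
- radar+lidar+relay: mass 7+2+15=24, value 24+9+15=48
Best: 58 sci.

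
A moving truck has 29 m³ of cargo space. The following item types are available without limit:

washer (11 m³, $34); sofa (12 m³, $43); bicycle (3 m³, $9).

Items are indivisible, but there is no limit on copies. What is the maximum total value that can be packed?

Best value-per-unit is sofa at 43/12; filling with it alone gives 2×43 = 86.
Optimal mix: 1×washer + 1×sofa + 2×bicycle → volume 29, value 95.

$95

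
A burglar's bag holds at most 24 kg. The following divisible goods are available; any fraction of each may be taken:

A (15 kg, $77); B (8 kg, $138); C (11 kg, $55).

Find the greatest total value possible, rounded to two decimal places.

Take in order of value per unit:
- B (138/8 per unit): all 8 → value 138, running total 138.00
- A (77/15 per unit): all 15 → value 77, running total 215.00
- C (55/11 per unit): 1 of 11 → value 1×55/11 = 5.0000, running total 220.00
Total 220.00.

220.00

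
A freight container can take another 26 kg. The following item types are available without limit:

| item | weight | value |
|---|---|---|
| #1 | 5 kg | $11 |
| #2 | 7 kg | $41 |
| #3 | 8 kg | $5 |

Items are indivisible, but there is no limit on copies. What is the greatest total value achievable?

$134

Best value-per-unit is #2 at 41/7; filling with it alone gives 3×41 = 123.
Optimal mix: 1×#1 + 3×#2 → weight 26, value 134.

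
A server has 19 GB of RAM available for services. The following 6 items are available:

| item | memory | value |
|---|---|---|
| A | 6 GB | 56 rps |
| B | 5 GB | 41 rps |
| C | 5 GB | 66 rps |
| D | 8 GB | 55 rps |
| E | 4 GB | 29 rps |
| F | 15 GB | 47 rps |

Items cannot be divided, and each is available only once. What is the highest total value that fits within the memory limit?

Check high-value combinations within 19 GB:
- A+C+D: memory 6+5+8=19, value 56+66+55=177
- A+B+C: memory 6+5+5=16, value 56+41+66=163
- B+C+D: memory 5+5+8=18, value 41+66+55=162
Best: 177 rps.

177 rps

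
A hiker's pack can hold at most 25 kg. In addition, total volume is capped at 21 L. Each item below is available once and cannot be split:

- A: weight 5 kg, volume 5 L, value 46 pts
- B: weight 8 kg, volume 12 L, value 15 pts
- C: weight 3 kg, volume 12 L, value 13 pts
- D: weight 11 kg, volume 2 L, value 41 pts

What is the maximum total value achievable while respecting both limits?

102 pts

Feasible sets respecting both limits:
- A+B+D: weight 24, volume 19, value 102
- A+C+D: weight 19, volume 19, value 100
- A+D: weight 16, volume 7, value 87
- A+B: weight 13, volume 17, value 61
Best: 102 pts.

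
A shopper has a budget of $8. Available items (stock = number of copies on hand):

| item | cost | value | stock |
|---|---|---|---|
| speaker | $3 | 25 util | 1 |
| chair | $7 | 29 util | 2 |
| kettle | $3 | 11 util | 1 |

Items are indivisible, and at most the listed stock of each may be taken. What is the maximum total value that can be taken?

36 util

Top feasible selections:
- 1×speaker + 1×kettle: cost 6, value 36
- 1×chair: cost 7, value 29
Best: 36 util.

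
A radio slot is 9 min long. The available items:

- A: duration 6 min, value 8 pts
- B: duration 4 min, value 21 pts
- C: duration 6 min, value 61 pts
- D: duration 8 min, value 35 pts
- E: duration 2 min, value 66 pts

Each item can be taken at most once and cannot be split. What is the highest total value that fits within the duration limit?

127 pts

This is a 0/1 knapsack; check combinations near the capacity.
- C+E: duration 6+2=8, value 61+66=127
- B+E: duration 4+2=6, value 21+66=87
- A+E: duration 6+2=8, value 8+66=74
- E: duration 2, value 66
- C: duration 6, value 61
Best: 127 pts.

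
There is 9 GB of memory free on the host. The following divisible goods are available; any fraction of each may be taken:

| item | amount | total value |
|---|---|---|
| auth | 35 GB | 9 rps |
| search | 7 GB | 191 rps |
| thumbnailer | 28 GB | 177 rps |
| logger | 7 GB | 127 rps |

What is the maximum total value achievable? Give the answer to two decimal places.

227.29

Take in order of value per unit:
- search (191/7 per unit): all 7 → value 191, running total 191.00
- logger (127/7 per unit): 2 of 7 → value 2×127/7 = 36.2857, running total 227.29
Total 227.29.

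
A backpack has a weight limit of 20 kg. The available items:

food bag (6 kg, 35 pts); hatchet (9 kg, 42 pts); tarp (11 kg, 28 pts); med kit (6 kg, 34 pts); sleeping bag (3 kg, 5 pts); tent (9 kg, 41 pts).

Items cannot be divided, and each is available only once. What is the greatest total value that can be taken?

Check high-value combinations within 20 kg:
- hatchet+tent: weight 9+9=18, value 42+41=83
- food bag+hatchet+sleeping bag: weight 6+9+3=18, value 35+42+5=82
- hatchet+med kit+sleeping bag: weight 9+6+3=18, value 42+34+5=81
Best: 83 pts.

83 pts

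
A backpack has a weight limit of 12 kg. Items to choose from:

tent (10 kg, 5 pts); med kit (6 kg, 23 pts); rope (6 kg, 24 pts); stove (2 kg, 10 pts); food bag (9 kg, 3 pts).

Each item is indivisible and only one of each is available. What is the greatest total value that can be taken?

47 pts

Check high-value combinations within 12 kg:
- med kit+rope: weight 6+6=12, value 23+24=47
- rope+stove: weight 6+2=8, value 24+10=34
- med kit+stove: weight 6+2=8, value 23+10=33
Best: 47 pts.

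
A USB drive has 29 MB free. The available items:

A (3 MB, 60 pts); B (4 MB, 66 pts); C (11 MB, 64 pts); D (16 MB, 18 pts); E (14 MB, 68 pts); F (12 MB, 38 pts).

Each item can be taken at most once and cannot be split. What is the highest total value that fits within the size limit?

Check high-value combinations within 29 MB:
- B+C+E: size 4+11+14=29, value 66+64+68=198
- A+B+E: size 3+4+14=21, value 60+66+68=194
- A+C+E: size 3+11+14=28, value 60+64+68=192
Best: 198 pts.

198 pts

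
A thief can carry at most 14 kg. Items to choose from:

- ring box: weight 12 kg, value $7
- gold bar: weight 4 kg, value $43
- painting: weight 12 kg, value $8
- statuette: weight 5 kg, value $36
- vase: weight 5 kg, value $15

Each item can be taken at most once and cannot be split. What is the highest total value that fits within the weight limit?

$94

Check high-value combinations within 14 kg:
- gold bar+statuette+vase: weight 4+5+5=14, value 43+36+15=94
- gold bar+statuette: weight 4+5=9, value 43+36=79
- gold bar+vase: weight 4+5=9, value 43+15=58
Best: $94.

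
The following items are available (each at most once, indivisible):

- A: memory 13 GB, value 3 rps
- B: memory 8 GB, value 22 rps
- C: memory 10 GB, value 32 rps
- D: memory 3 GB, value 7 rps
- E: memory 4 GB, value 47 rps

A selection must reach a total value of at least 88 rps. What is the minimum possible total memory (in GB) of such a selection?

22

Subsets with value ≥ 88, sorted by total memory:
- B+C+E: memory 22, value 101
- B+C+D+E: memory 25, value 108
Minimum memory: 22 GB.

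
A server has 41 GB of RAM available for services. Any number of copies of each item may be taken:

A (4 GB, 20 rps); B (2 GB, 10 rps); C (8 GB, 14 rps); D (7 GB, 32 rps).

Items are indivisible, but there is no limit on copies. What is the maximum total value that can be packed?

Best value-per-unit is A at 20/4; filling with it alone gives 10×20 = 200.
Optimal mix: 8×A + 1×B + 1×D → memory 41, value 202.

202 rps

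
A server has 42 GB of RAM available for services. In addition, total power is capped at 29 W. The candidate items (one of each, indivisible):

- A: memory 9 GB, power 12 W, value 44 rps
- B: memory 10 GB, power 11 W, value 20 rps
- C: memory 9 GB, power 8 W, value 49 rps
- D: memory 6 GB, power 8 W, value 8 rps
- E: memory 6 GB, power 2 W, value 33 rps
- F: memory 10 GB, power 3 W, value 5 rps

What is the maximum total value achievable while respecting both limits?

131 rps

Feasible sets respecting both limits:
- A+C+E+F: memory 34, power 25, value 131
- A+C+E: memory 24, power 22, value 126
- B+C+D+E: memory 31, power 29, value 110
- B+C+E+F: memory 35, power 24, value 107
Best: 131 rps.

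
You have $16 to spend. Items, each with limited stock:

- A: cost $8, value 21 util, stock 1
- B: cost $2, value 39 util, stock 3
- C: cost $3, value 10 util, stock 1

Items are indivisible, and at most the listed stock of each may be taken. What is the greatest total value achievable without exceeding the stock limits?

138 util

Top feasible selections:
- 1×A + 3×B: cost 14, value 138
- 3×B + 1×C: cost 9, value 127
- 3×B: cost 6, value 117
Best: 138 util.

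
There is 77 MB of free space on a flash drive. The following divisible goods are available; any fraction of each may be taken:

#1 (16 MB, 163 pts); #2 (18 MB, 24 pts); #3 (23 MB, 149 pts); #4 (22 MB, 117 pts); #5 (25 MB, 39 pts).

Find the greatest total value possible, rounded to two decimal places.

Take in order of value per unit:
- #1 (163/16 per unit): all 16 → value 163, running total 163.00
- #3 (149/23 per unit): all 23 → value 149, running total 312.00
- #4 (117/22 per unit): all 22 → value 117, running total 429.00
- #5 (39/25 per unit): 16 of 25 → value 16×39/25 = 24.9600, running total 453.96
Total 453.96.

453.96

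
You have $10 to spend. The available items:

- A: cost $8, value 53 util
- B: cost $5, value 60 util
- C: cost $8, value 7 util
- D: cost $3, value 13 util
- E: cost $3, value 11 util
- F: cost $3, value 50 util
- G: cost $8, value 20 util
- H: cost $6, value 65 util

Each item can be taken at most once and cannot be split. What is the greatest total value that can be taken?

115 util

Check high-value combinations within $10:
- F+H: cost 3+6=9, value 50+65=115
- B+F: cost 5+3=8, value 60+50=110
- D+H: cost 3+6=9, value 13+65=78
- E+H: cost 3+6=9, value 11+65=76
Best: 115 util.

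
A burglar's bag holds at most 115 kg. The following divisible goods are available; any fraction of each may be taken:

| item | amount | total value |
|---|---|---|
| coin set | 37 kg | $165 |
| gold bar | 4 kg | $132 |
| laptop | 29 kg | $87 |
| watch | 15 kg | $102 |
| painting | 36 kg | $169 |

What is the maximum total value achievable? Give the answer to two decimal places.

Take in order of value per unit:
- gold bar (132/4 per unit): all 4 → value 132, running total 132.00
- watch (102/15 per unit): all 15 → value 102, running total 234.00
- painting (169/36 per unit): all 36 → value 169, running total 403.00
- coin set (165/37 per unit): all 37 → value 165, running total 568.00
- laptop (87/29 per unit): 23 of 29 → value 23×87/29 = 69.0000, running total 637.00
Total 637.00.

637.00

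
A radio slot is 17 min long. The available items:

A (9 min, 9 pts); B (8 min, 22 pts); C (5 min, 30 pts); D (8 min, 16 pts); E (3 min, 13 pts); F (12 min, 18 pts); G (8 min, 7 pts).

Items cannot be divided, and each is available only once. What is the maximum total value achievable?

This is a 0/1 knapsack; check combinations near the capacity.
- B+C+E: duration 8+5+3=16, value 22+30+13=65
- C+D+E: duration 5+8+3=16, value 30+16+13=59
- B+C: duration 8+5=13, value 22+30=52
Best: 65 pts.

65 pts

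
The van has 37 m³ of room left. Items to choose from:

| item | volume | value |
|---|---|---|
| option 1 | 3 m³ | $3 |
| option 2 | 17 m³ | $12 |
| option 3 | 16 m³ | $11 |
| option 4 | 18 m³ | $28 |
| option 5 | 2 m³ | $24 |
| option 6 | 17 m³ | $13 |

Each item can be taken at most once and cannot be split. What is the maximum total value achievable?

$65

This is a 0/1 knapsack; check combinations near the capacity.
- option 4+option 5+option 6: volume 18+2+17=37, value 28+24+13=65
- option 2+option 4+option 5: volume 17+18+2=37, value 12+28+24=64
- option 3+option 4+option 5: volume 16+18+2=36, value 11+28+24=63
- option 1+option 4+option 5: volume 3+18+2=23, value 3+28+24=55
Best: $65.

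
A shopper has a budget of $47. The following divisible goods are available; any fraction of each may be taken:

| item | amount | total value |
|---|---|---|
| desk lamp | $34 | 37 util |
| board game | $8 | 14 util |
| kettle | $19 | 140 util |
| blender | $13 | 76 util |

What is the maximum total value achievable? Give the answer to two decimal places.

Take in order of value per unit:
- kettle (140/19 per unit): all 19 → value 140, running total 140.00
- blender (76/13 per unit): all 13 → value 76, running total 216.00
- board game (14/8 per unit): all 8 → value 14, running total 230.00
- desk lamp (37/34 per unit): 7 of 34 → value 7×37/34 = 7.6176, running total 237.62
Total 237.62.

237.62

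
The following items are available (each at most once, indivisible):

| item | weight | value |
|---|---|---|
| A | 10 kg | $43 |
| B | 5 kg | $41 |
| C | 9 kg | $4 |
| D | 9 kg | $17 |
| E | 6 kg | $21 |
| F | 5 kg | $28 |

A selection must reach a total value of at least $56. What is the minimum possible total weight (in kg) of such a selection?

10

Subsets with value ≥ 56, sorted by total weight:
- B+F: weight 10, value 69
- B+E: weight 11, value 62
- B+D: weight 14, value 58
- A+B: weight 15, value 84
Minimum weight: 10 kg.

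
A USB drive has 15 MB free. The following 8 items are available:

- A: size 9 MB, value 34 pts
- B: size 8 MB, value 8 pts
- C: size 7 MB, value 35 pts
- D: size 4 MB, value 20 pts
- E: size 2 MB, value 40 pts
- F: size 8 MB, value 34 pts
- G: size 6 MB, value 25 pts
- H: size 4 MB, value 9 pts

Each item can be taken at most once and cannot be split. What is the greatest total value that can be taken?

Check high-value combinations within 15 MB:
- C+E+G: size 7+2+6=15, value 35+40+25=100
- C+D+E: size 7+4+2=13, value 35+20+40=95
- D+E+F: size 4+2+8=14, value 20+40+34=94
- A+D+E: size 9+4+2=15, value 34+20+40=94
- D+E+G: size 4+2+6=12, value 20+40+25=85
Best: 100 pts.

100 pts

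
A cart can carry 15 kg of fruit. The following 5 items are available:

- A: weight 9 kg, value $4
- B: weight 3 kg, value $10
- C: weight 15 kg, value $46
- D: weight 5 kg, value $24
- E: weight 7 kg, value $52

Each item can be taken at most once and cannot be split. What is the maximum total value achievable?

$86

Check high-value combinations within 15 kg:
- B+D+E: weight 3+5+7=15, value 10+24+52=86
- D+E: weight 5+7=12, value 24+52=76
- B+E: weight 3+7=10, value 10+52=62
Best: $86.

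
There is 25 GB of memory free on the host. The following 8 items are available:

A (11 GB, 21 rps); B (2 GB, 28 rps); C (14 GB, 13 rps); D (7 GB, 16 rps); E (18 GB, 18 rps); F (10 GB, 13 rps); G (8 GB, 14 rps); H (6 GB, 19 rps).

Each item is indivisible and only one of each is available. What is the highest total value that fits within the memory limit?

77 rps

This is a 0/1 knapsack; check combinations near the capacity.
- B+D+G+H: memory 2+7+8+6=23, value 28+16+14+19=77
- B+D+F+H: memory 2+7+10+6=25, value 28+16+13+19=76
- A+B+H: memory 11+2+6=19, value 21+28+19=68
- A+B+D: memory 11+2+7=20, value 21+28+16=65
Best: 77 rps.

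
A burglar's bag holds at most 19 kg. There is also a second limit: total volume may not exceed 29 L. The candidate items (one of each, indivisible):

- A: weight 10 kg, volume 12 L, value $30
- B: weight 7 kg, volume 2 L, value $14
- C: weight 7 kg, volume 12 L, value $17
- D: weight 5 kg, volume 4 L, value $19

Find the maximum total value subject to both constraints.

$50

Feasible sets respecting both limits:
- B+C+D: weight 19, volume 18, value 50
- A+D: weight 15, volume 16, value 49
- A+C: weight 17, volume 24, value 47
- A+B: weight 17, volume 14, value 44
Best: $50.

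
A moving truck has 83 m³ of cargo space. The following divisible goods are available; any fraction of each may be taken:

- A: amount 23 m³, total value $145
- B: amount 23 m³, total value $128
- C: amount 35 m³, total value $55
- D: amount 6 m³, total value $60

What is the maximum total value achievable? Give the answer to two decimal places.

381.71

Take in order of value per unit:
- D (60/6 per unit): all 6 → value 60, running total 60.00
- A (145/23 per unit): all 23 → value 145, running total 205.00
- B (128/23 per unit): all 23 → value 128, running total 333.00
- C (55/35 per unit): 31 of 35 → value 31×55/35 = 48.7143, running total 381.71
Total 381.71.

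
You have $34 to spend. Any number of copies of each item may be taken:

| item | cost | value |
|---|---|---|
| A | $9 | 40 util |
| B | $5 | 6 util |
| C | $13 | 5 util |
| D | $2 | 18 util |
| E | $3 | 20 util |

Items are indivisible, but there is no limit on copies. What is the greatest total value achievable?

306 util

Best value-per-unit is D at 18/2, and filling with it alone uses cost 17×2=34. No mix of the others beats 17×18 = 306.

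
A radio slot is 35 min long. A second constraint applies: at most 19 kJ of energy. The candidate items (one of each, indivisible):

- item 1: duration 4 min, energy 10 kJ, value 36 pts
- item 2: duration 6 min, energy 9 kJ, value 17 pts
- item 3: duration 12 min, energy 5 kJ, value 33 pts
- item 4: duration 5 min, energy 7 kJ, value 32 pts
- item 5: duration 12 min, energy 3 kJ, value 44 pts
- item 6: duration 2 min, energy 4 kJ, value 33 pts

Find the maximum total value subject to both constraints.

Feasible sets respecting both limits:
- item 3+item 4+item 5+item 6: duration 31, energy 19, value 142
- item 1+item 3+item 5: duration 28, energy 18, value 113
- item 1+item 5+item 6: duration 18, energy 17, value 113
Best: 142 pts.

142 pts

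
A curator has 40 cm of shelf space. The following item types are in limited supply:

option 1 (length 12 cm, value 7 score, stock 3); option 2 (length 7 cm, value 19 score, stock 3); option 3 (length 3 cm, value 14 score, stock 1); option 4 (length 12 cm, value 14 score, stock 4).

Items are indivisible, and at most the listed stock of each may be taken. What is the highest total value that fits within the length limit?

Top feasible selections:
- 3×option 2 + 1×option 3 + 1×option 4: length 36, value 85
- 1×option 1 + 3×option 2 + 1×option 3: length 36, value 78
- 3×option 2 + 1×option 3: length 24, value 71
Best: 85 score.

85 score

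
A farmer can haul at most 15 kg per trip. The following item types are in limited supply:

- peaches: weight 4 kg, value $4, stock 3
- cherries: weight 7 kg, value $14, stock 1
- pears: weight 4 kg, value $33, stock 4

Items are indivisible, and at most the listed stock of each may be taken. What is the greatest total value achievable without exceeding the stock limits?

Top feasible selections:
- 3×pears: weight 12, value 99
- 1×cherries + 2×pears: weight 15, value 80
- 1×peaches + 2×pears: weight 12, value 70
Best: $99.

$99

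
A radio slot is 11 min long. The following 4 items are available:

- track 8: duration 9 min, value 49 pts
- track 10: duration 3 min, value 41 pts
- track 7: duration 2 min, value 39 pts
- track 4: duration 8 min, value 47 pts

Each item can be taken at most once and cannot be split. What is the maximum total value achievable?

This is a 0/1 knapsack; check combinations near the capacity.
- track 8+track 7: duration 9+2=11, value 49+39=88
- track 10+track 4: duration 3+8=11, value 41+47=88
- track 7+track 4: duration 2+8=10, value 39+47=86
Best: 88 pts.

88 pts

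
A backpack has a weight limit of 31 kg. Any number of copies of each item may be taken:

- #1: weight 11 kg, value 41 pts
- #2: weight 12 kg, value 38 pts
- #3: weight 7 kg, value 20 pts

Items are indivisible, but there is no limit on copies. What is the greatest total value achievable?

102 pts

Best value-per-unit is #1 at 41/11; filling with it alone gives 2×41 = 82.
Optimal mix: 2×#1 + 1×#3 → weight 29, value 102.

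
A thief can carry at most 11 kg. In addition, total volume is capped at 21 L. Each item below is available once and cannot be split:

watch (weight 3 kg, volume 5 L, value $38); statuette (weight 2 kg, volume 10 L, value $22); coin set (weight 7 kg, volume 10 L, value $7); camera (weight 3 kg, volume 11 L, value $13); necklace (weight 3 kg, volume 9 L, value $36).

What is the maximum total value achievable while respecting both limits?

$74

Feasible sets respecting both limits:
- watch+necklace: weight 6, volume 14, value 74
- watch+statuette: weight 5, volume 15, value 60
- statuette+necklace: weight 5, volume 19, value 58
Best: $74.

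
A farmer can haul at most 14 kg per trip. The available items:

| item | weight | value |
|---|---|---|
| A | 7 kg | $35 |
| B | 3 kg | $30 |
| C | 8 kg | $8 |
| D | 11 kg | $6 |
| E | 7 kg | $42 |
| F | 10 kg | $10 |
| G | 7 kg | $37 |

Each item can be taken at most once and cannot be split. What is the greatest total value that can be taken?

This is a 0/1 knapsack; check combinations near the capacity.
- E+G: weight 7+7=14, value 42+37=79
- A+E: weight 7+7=14, value 35+42=77
- B+E: weight 3+7=10, value 30+42=72
- A+G: weight 7+7=14, value 35+37=72
Best: $79.

$79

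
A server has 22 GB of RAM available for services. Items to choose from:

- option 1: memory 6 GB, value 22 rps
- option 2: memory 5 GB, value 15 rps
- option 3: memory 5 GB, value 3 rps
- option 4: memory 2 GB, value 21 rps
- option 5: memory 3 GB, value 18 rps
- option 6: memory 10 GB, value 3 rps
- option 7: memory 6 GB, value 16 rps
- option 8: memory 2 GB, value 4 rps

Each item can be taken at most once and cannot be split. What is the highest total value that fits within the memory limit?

92 rps

Check high-value combinations within 22 GB:
- option 1+option 2+option 4+option 5+option 7: memory 6+5+2+3+6=22, value 22+15+21+18+16=92
- option 1+option 4+option 5+option 7+option 8: memory 6+2+3+6+2=19, value 22+21+18+16+4=81
- option 1+option 2+option 4+option 5+option 8: memory 6+5+2+3+2=18, value 22+15+21+18+4=80
Best: 92 rps.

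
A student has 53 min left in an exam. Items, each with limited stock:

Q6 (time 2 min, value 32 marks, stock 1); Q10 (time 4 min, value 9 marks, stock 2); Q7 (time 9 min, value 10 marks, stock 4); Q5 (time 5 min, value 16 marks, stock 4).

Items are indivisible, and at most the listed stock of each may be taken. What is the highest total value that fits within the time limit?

Top feasible selections:
- 1×Q6 + 1×Q10 + 3×Q7 + 4×Q5: time 53, value 135
- 1×Q6 + 2×Q10 + 2×Q7 + 4×Q5: time 48, value 134
- 1×Q6 + 2×Q10 + 3×Q7 + 3×Q5: time 52, value 128
- 1×Q6 + 3×Q7 + 4×Q5: time 49, value 126
Best: 135 marks.

135 marks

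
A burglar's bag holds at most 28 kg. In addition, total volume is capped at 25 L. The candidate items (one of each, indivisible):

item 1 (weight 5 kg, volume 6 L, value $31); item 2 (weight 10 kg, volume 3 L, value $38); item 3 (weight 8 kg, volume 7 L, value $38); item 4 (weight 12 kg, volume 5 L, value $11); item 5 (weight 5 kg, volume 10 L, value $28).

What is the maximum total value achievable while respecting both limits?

Feasible sets respecting both limits:
- item 1+item 2+item 3: weight 23, volume 16, value 107
- item 2+item 3+item 5: weight 23, volume 20, value 104
- item 1+item 2+item 5: weight 20, volume 19, value 97
Best: $107.

$107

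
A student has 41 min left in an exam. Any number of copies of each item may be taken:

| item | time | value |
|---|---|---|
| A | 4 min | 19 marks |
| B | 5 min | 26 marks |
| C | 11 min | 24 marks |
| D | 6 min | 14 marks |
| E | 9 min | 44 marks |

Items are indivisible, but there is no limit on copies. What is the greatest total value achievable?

Best value-per-unit is B at 26/5, and filling with it alone uses time 8×5=40. No mix of the others beats 8×26 = 208.

208 marks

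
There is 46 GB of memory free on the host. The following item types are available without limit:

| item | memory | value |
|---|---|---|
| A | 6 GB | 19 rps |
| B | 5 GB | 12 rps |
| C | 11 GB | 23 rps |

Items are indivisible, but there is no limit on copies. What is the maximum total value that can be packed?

Best value-per-unit is A at 19/6; filling with it alone gives 7×19 = 133.
Optimal mix: 6×A + 2×B → memory 46, value 138.

138 rps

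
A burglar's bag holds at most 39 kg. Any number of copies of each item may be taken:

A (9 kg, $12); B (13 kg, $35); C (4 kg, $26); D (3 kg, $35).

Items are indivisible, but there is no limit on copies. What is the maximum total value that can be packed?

$455

Best value-per-unit is D at 35/3, and filling with it alone uses weight 13×3=39. No mix of the others beats 13×35 = 455.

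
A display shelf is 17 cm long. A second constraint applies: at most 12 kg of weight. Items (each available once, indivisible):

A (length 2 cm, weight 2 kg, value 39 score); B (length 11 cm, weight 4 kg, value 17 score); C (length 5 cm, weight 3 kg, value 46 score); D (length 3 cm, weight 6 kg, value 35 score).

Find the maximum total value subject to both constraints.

120 score

Feasible sets respecting both limits:
- A+C+D: length 10, weight 11, value 120
- A+B+D: length 16, weight 12, value 91
- A+C: length 7, weight 5, value 85
- C+D: length 8, weight 9, value 81
Best: 120 score.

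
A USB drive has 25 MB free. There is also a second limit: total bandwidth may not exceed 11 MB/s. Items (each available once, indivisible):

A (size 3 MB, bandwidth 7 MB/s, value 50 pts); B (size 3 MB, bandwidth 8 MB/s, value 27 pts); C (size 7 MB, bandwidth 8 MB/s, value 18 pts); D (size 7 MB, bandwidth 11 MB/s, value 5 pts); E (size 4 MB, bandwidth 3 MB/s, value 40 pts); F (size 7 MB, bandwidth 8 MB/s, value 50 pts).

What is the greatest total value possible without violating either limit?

Feasible sets respecting both limits:
- A+E: size 7, bandwidth 10, value 90
- E+F: size 11, bandwidth 11, value 90
- B+E: size 7, bandwidth 11, value 67
- C+E: size 11, bandwidth 11, value 58
Best: 90 pts.

90 pts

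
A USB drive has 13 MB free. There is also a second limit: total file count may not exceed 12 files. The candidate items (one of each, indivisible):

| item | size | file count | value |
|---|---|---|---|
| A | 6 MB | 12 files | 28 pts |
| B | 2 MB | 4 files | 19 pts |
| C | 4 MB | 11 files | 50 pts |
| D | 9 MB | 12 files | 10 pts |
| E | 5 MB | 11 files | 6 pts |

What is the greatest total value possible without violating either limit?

Feasible sets respecting both limits:
- C: size 4, file count 11, value 50
- A: size 6, file count 12, value 28
- B: size 2, file count 4, value 19
- D: size 9, file count 12, value 10
Best: 50 pts.

50 pts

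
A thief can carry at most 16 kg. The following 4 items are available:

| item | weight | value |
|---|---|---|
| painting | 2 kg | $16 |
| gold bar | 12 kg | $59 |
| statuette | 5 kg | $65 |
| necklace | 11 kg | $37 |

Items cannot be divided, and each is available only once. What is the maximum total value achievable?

Check high-value combinations within 16 kg:
- statuette+necklace: weight 5+11=16, value 65+37=102
- painting+statuette: weight 2+5=7, value 16+65=81
- painting+gold bar: weight 2+12=14, value 16+59=75
Best: $102.

$102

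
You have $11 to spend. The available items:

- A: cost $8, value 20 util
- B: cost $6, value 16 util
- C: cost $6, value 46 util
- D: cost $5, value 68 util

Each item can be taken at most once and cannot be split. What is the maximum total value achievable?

114 util

Check high-value combinations within $11:
- C+D: cost 6+5=11, value 46+68=114
- B+D: cost 6+5=11, value 16+68=84
- D: cost 5, value 68
Best: 114 util.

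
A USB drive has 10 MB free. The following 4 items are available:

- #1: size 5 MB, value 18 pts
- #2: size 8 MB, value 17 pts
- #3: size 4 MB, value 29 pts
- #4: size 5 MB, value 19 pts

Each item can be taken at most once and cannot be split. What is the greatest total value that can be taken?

Check high-value combinations within 10 MB:
- #3+#4: size 4+5=9, value 29+19=48
- #1+#3: size 5+4=9, value 18+29=47
- #1+#4: size 5+5=10, value 18+19=37
- #3: size 4, value 29
- #4: size 5, value 19
Best: 48 pts.

48 pts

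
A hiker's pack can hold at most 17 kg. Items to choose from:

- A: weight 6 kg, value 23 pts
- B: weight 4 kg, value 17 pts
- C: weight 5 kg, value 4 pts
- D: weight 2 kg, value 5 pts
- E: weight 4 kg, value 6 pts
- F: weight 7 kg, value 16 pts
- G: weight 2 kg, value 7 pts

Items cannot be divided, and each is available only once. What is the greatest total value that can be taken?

56 pts

Check high-value combinations within 17 kg:
- A+B+F: weight 6+4+7=17, value 23+17+16=56
- A+B+E+G: weight 6+4+4+2=16, value 23+17+6+7=53
- A+B+D+G: weight 6+4+2+2=14, value 23+17+5+7=52
- A+B+D+E: weight 6+4+2+4=16, value 23+17+5+6=51
- A+B+C+G: weight 6+4+5+2=17, value 23+17+4+7=51
Best: 56 pts.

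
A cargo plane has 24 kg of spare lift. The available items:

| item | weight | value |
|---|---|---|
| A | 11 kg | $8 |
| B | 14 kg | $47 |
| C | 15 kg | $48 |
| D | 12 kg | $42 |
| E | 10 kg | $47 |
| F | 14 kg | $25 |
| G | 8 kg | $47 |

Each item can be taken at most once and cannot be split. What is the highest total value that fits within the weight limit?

$95

Check high-value combinations within 24 kg:
- C+G: weight 15+8=23, value 48+47=95
- E+G: weight 10+8=18, value 47+47=94
- B+G: weight 14+8=22, value 47+47=94
- B+E: weight 14+10=24, value 47+47=94
Best: $95.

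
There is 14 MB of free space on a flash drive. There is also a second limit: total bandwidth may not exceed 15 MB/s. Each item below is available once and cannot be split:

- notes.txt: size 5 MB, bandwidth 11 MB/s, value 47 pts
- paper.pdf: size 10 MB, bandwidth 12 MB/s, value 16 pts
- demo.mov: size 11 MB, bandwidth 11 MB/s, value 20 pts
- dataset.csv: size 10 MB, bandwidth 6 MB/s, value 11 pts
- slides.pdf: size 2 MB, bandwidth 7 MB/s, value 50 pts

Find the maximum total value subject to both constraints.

61 pts

Feasible sets respecting both limits:
- dataset.csv+slides.pdf: size 12, bandwidth 13, value 61
- slides.pdf: size 2, bandwidth 7, value 50
- notes.txt: size 5, bandwidth 11, value 47
- demo.mov: size 11, bandwidth 11, value 20
Best: 61 pts.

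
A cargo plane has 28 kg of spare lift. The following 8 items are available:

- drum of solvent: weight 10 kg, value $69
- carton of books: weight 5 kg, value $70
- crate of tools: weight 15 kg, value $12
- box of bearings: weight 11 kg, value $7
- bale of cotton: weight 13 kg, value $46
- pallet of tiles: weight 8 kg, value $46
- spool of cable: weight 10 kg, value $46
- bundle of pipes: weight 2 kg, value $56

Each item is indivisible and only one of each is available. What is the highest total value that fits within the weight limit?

$241

This is a 0/1 knapsack; check combinations near the capacity.
- drum of solvent+carton of books+pallet of tiles+bundle of pipes: weight 10+5+8+2=25, value 69+70+46+56=241
- drum of solvent+carton of books+spool of cable+bundle of pipes: weight 10+5+10+2=27, value 69+70+46+56=241
- carton of books+pallet of tiles+spool of cable+bundle of pipes: weight 5+8+10+2=25, value 70+46+46+56=218
- carton of books+bale of cotton+pallet of tiles+bundle of pipes: weight 5+13+8+2=28, value 70+46+46+56=218
Best: $241.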